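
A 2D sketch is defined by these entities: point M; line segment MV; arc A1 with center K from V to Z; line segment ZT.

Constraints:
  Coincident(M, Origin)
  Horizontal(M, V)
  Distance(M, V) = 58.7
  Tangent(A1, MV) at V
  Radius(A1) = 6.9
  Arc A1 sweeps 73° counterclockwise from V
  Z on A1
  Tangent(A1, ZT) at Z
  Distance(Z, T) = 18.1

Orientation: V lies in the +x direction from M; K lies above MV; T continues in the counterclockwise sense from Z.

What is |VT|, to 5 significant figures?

25.177

M is at the origin; M and V share the same y with |MV| = 58.7 and V on the +x side, so V = (58.700, 0.0000). Tangency of A1 to MV means the radius KV is perpendicular to MV, so K = V + (0, 6.9) = (58.700, 6.9000). On A1, V sits at bearing -90° from K; a 73° counterclockwise sweep puts Z at bearing -17°, so Z = K + 6.9·(cos -17°, sin -17°) = (65.299, 4.8826). A1 meets ZT tangentially, so KZ is at right angles to ZT, so ZT runs along (−sin -17°, cos -17°); with |ZT| = 18.1, T = (70.590, 22.192). Then |VT| = |T − V| = 25.177.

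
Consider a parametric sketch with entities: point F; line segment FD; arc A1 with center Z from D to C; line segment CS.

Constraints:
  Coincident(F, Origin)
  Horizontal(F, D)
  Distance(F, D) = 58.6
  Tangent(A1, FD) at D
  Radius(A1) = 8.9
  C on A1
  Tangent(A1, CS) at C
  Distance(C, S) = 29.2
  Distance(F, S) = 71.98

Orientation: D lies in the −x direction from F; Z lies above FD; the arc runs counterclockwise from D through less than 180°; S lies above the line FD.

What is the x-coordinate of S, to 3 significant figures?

-60.3

F is at the origin; F and D share the same y with |FD| = 58.6 and D on the −x side, so D = (-58.6, 0.00). A1 meets FD tangentially, so ZD is at right angles to FD, so Z = D + (0, 8.9) = (-58.6, 8.90). Since ZC ⟂ CS (tangency), |ZS| = √(8.9² + 29.2²) = 30.5 regardless of where C sits on A1. So S lies on both circle(F, 71.98) and circle(Z, 30.5); the above-FD intersection is S = (-60.3, 39.4). C is the foot of the tangent from S: C = (-50.2, 12.0).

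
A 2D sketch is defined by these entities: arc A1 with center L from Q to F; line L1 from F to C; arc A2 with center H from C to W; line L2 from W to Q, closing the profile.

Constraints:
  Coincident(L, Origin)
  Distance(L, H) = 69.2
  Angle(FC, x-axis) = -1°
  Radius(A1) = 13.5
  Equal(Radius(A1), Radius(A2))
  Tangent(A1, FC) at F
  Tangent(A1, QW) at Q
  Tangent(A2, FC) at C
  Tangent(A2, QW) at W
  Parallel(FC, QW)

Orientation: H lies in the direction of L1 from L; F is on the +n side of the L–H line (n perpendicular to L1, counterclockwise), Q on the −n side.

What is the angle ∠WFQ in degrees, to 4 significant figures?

68.69°

Tangency of A1 to both parallel lines with radius 13.5 puts F and Q at L ± 13.5·n: F = (0.2356, 13.50), Q = (-0.2356, -13.50). Equal radii place C and W the same way about H: C = H + 13.5·n = (69.43, 12.29), W = H − 13.5·n = (68.95, -14.71). Then cos ∠WFQ = FW·FQ / (|FW||FQ|), giving 68.69°.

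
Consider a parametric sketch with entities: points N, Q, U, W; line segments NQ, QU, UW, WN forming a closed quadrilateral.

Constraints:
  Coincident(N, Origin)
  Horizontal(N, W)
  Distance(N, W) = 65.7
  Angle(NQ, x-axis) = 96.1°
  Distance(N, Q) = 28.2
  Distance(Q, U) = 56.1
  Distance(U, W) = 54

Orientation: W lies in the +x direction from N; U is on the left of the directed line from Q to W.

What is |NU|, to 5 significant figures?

70.196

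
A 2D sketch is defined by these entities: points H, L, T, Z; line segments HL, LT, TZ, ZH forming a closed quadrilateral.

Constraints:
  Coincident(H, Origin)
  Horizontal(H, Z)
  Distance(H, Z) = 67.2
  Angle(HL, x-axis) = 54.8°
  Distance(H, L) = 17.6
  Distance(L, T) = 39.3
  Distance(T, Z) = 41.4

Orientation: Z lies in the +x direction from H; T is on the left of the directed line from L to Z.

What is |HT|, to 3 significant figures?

55.8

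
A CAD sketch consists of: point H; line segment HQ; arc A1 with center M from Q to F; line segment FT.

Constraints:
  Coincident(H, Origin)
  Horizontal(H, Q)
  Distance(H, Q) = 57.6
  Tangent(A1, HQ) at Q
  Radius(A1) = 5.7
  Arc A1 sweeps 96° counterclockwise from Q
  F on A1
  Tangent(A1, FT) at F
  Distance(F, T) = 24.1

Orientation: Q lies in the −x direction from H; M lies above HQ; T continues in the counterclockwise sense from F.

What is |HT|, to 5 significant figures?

62.296

H is at the origin; HQ is horizontal with |HQ| = 57.6 and Q on the −x side, so Q = (-57.600, 0.0000). Tangency of A1 to HQ means the radius MQ is perpendicular to HQ, so M = Q + (0, 5.7) = (-57.600, 5.7000). On A1, Q sits at bearing -90° from M; a 96° counterclockwise sweep puts F at bearing 6°, so F = M + 5.7·(cos 6°, sin 6°) = (-51.931, 6.2958). Since A1 is tangent to FT there, MF ⟂ FT, so FT runs along (−sin 6°, cos 6°); with |FT| = 24.1, T = (-54.450, 30.264). Then |HT| = |T − H| = 62.296.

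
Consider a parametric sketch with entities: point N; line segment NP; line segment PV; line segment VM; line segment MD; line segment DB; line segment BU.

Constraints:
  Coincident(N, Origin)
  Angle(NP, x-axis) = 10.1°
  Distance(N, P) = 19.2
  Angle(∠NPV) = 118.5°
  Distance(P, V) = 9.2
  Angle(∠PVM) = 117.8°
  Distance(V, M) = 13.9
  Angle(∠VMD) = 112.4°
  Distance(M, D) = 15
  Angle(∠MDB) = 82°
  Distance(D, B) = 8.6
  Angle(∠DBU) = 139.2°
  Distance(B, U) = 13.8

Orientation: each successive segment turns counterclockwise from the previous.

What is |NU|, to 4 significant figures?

16.07

N is at the origin; NP runs at 10.1° with length 19.2, so P = (18.90, 3.367). ∠NPV = 118.5° gives PV at 71.60° from the x-axis; with |PV| = 9.2, V = (21.81, 12.10). ∠PVM = 117.8° gives VM at 133.8° from the x-axis; with |VM| = 13.9, M = (12.19, 22.13). ∠VMD = 112.4° gives MD at -158.6° from the x-axis; with |MD| = 15.0, D = (-1.780, 16.66). ∠MDB = 82.0° gives DB at -60.60° from the x-axis; with |DB| = 8.6, B = (2.442, 9.164). ∠DBU = 139.2° gives BU at -19.80° from the x-axis; with |BU| = 13.8, U = (15.43, 4.489). Then |NU| = |U − N| = 16.07.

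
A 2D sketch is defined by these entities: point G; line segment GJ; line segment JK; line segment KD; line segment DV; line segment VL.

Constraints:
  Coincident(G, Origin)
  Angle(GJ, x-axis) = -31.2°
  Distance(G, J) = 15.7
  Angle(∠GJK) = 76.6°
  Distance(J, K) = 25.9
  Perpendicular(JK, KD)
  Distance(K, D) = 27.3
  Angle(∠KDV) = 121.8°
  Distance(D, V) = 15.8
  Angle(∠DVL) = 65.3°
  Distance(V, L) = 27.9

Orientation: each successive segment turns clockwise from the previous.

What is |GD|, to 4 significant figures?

25.30

G is at the origin; GJ runs at -31.2° with length 15.7, so J = (13.43, -8.133). ∠GJK = 76.6° gives JK at -134.6° from the x-axis; with |JK| = 25.9, K = (-4.757, -26.57). The perpendicularity gives KD at right angles to JK, so KD runs at 135.4°; with |KD| = 27.3, D = (-24.19, -7.406). Then |GD| = |D − G| = 25.30.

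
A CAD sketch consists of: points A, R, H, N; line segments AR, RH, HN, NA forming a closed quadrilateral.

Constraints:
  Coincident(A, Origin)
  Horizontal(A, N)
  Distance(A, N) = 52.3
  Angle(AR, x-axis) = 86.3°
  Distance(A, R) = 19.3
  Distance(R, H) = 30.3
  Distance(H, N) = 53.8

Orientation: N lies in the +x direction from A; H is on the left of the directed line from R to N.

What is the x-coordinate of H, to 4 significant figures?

20.02

A is at the origin; A and N share the same y with |AN| = 52.3 and N in +x, so N = (52.3, 0). AR runs at 86.3° with |AR| = 19.3, so R = (1.245, 19.26). H is determined by |RH| = 30.3 and |HN| = 53.8 together: it lies at the intersection of circle(R, 30.3) and circle(N, 53.8). With |RN| = 54.57, the foot of the radical line on RN is 9.174 from R and the perpendicular offset is √(30.3² − 9.174²) = 28.88. Taking the left-of-RN solution: H = (20.02, 43.04).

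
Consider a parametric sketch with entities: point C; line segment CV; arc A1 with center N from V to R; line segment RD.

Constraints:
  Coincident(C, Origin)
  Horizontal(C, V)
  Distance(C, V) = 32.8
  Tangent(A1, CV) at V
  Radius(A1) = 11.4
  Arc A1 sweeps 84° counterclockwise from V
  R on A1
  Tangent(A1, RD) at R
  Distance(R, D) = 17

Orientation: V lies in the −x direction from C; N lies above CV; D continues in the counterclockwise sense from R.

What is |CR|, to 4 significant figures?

23.77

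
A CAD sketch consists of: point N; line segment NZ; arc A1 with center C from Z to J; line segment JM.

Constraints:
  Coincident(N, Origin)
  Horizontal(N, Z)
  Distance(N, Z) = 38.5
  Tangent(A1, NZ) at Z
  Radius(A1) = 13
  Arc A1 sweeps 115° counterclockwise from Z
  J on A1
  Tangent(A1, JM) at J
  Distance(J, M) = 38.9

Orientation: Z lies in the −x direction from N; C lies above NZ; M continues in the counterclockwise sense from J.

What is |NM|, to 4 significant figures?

68.93

N is at the origin; N and Z share the same y with |NZ| = 38.5 and Z on the −x side, so Z = (-38.50, 0.000). The tangent condition forces CZ to be normal to NZ, so C = Z + (0, 13) = (-38.50, 13.00). On A1, Z sits at bearing -90° from C; a 115° counterclockwise sweep puts J at bearing 25°, so J = C + 13.0·(cos 25°, sin 25°) = (-26.72, 18.49). Since A1 is tangent to JM there, CJ ⟂ JM, so JM runs along (−sin 25°, cos 25°); with |JM| = 38.9, M = (-43.16, 53.75). Then |NM| = |M − N| = 68.93.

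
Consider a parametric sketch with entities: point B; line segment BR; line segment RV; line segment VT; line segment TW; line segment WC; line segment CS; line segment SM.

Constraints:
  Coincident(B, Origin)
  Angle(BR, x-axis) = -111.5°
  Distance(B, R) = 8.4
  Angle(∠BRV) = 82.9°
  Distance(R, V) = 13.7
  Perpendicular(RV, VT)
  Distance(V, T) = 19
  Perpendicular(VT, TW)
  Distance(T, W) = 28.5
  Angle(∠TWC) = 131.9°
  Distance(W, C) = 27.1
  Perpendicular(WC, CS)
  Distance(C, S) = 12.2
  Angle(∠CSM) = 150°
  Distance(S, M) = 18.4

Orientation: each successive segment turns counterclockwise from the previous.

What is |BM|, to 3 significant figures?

22.5

B is at the origin; BR runs at -111.5° with length 8.4, so R = (-3.08, -7.82). ∠BRV = 82.9° gives RV at -14.4° from the x-axis; with |RV| = 13.7, V = (10.2, -11.2). RV ⟂ VT, so VT runs at 75.6°; with |VT| = 19.0, T = (14.9, 7.18). The perpendicularity gives TW at right angles to VT, so TW runs at 166°; with |TW| = 28.5, W = (-12.7, 14.3). ∠TWC = 131.9° gives WC at -146° from the x-axis; with |WC| = 27.1, C = (-35.2, -0.768). WC is perpendicular to CS, so CS runs at -56.3°; with |CS| = 12.2, S = (-28.5, -10.9). ∠CSM = 150.0° gives SM at -26.3° from the x-axis; with |SM| = 18.4, M = (-12.0, -19.1). Then |BM| = |M − B| = 22.5.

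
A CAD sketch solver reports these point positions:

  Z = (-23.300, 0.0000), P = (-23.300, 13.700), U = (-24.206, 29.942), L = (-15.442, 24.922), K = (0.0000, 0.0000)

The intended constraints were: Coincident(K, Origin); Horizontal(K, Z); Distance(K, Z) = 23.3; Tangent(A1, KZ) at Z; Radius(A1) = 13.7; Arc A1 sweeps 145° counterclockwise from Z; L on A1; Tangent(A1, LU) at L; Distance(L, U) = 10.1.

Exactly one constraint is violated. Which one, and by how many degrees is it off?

Tangent(A1, LU) at L — off by 5.20°.

K = (0.00, 0.00) ✓; K.y = 0.00, Z.y = 0.00 ✓; |KZ| = 23.30 ✓; ∠(PZ, ZK) = 90.00° ✓; |PZ| = 13.70 ✓; bearing(P→L) − bearing(P→Z) = 145.0° ✓; |PL| = 13.70 ✓; ∠(PL, LU) = 84.80° ✗; |LU| = 10.10 ✓.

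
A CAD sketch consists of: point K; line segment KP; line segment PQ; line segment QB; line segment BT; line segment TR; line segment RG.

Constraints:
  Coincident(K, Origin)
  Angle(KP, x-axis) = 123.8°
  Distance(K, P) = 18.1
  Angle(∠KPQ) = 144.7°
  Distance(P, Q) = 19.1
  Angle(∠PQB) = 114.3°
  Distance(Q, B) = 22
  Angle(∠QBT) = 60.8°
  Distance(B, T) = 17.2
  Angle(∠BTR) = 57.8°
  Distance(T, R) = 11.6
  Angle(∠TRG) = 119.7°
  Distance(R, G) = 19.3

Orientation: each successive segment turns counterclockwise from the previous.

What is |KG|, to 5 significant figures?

51.942

K is at the origin; KP runs at 123.8° with length 18.1, so P = (-10.069, 15.041). ∠KPQ = 144.7° gives PQ at 159.10° from the x-axis; with |PQ| = 19.1, Q = (-27.912, 21.855). ∠PQB = 114.3° gives QB at -135.20° from the x-axis; with |QB| = 22.0, B = (-43.523, 6.3526). ∠QBT = 60.8° gives BT at -16.000° from the x-axis; with |BT| = 17.2, T = (-26.989, 1.6116). ∠BTR = 57.8° gives TR at 106.20° from the x-axis; with |TR| = 11.6, R = (-30.225, 12.751). ∠TRG = 119.7° gives RG at 166.50° from the x-axis; with |RG| = 19.3, G = (-48.992, 17.257). Then |KG| = |G − K| = 51.942.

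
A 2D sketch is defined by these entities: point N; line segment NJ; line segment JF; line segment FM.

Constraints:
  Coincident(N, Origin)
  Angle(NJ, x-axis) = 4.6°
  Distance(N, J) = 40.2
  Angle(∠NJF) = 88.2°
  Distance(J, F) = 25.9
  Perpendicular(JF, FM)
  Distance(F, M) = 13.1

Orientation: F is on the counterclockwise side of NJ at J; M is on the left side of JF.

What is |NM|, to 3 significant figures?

36.6

N is at the origin; NJ runs at 4.6° with length 40.2, so J = 40.2·(cos 4.6°, sin 4.6°) = (40.1, 3.22). ∠NJF = 88.2°, so JF runs at 4.6° + (180° − 88.2°) = 96.4° from the x-axis; with |JF| = 25.9, F = J + 25.9·(cos 96.4°, sin 96.4°) = (37.2, 29.0). JF ⟂ FM; with |FM| = 13.1 on the left of JF, M = F + 13.1·(-0.994, -0.111) = (24.2, 27.5). Then |NM| = |M − N| = 36.6.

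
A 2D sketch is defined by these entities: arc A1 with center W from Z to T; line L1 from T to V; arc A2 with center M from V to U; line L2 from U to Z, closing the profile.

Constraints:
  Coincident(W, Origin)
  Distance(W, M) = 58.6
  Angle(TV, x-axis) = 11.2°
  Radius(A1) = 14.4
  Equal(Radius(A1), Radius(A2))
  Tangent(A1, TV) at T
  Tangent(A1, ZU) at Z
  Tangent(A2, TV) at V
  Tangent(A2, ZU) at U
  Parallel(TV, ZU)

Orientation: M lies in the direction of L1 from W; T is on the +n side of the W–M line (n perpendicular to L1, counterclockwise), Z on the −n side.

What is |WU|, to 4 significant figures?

60.34

Tangency of A1 to both parallel lines with radius 14.4 puts T and Z at W ± 14.4·n: T = (-2.797, 14.13), Z = (2.797, -14.13). Equal radii place V and U the same way about M: V = M + 14.4·n = (54.69, 25.51), U = M − 14.4·n = (60.28, -2.744). Then |WU| = |U − W| = 60.34.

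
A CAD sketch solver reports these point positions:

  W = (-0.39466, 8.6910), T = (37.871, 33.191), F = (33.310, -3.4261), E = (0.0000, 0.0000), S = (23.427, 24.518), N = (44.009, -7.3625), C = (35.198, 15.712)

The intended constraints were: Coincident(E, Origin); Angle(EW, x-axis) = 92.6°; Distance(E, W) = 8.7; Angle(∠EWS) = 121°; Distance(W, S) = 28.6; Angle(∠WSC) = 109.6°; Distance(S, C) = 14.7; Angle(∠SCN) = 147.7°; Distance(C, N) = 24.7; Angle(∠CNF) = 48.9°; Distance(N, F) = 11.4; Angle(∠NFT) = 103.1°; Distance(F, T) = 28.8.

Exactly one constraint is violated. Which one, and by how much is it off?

Distance(F, T) = 28.8 — off by 8.10.

E = (0.00, 0.00) ✓; EW at 92.60° ✓; |EW| = 8.700 ✓; ∠EWS = 121.0° ✓; |WS| = 28.60 ✓; ∠WSC = 109.6° ✓; |SC| = 14.70 ✓; ∠SCN = 147.7° ✓; |CN| = 24.70 ✓; ∠CNF = 48.90° ✓; |NF| = 11.40 ✓; ∠NFT = 103.1° ✓; |FT| = 36.90 ✗.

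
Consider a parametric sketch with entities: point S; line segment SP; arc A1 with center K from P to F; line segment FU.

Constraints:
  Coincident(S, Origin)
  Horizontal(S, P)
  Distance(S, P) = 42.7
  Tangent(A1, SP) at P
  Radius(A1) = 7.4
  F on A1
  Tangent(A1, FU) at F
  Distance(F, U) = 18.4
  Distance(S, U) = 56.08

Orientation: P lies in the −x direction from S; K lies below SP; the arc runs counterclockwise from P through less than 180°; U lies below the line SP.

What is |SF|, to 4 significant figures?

50.66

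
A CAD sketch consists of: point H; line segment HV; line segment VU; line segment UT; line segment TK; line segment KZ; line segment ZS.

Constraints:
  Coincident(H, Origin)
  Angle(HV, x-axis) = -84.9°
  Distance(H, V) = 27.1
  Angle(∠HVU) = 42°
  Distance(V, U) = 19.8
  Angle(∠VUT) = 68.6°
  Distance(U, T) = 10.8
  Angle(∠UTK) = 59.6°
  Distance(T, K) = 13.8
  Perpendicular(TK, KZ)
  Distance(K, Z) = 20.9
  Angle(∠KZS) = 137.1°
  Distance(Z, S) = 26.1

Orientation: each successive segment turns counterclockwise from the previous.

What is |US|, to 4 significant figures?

32.12

H is at the origin; HV runs at -84.9° with length 27.1, so V = (2.409, -26.99). ∠HVU = 42.0° gives VU at 53.10° from the x-axis; with |VU| = 19.8, U = (14.30, -11.16). ∠VUT = 68.6° gives UT at 164.5° from the x-axis; with |UT| = 10.8, T = (3.890, -8.273). ∠UTK = 59.6° gives TK at -75.10° from the x-axis; with |TK| = 13.8, K = (7.439, -21.61). TK ⟂ KZ, so KZ runs at 14.90°; with |KZ| = 20.9, Z = (27.64, -16.23). ∠KZS = 137.1° gives ZS at 57.80° from the x-axis; with |ZS| = 26.1, S = (41.54, 5.851). Then |US| = |S − U| = 32.12.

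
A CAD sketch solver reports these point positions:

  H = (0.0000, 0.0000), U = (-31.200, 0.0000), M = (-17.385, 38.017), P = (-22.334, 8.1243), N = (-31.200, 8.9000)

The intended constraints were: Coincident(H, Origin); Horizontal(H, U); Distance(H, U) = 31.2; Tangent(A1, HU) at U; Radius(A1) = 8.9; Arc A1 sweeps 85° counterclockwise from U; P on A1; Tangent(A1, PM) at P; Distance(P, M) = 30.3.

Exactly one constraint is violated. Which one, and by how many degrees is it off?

Tangent(A1, PM) at P — off by 4.40°.

H = (0.00, 0.00) ✓; H.y = 0.00, U.y = 0.00 ✓; |HU| = 31.20 ✓; ∠(NU, UH) = 90.00° ✓; |NU| = 8.900 ✓; bearing(N→P) − bearing(N→U) = 85.00° ✓; |NP| = 8.900 ✓; ∠(NP, PM) = 94.40° ✗; |PM| = 30.30 ✓.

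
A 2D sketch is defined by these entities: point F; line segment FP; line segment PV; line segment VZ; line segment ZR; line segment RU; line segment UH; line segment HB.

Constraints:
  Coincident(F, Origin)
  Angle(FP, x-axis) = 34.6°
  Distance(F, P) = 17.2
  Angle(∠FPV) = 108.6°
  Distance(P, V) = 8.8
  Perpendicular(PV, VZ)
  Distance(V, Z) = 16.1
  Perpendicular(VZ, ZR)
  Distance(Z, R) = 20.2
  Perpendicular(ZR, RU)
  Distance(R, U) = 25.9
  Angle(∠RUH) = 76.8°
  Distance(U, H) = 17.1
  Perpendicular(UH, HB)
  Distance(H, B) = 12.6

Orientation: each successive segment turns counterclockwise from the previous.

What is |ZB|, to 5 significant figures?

11.661

F is at the origin; FP runs at 34.6° with length 17.2, so P = (14.158, 9.7669). ∠FPV = 108.6° gives PV at 106.00° from the x-axis; with |PV| = 8.8, V = (11.732, 18.226). PV ⟂ VZ, so VZ runs at -164.00°; with |VZ| = 16.1, Z = (-3.7440, 13.788). VZ ⟂ ZR, so ZR runs at -74.000°; with |ZR| = 20.2, R = (1.8239, -5.6292). ZR ⟂ RU, so RU runs at 16.000°; with |RU| = 25.9, U = (26.721, 1.5098). ∠RUH = 76.8° gives UH at 119.20° from the x-axis; with |UH| = 17.1, H = (18.378, 16.437). UH ⟂ HB, so HB runs at -150.80°; with |HB| = 12.6, B = (7.3794, 10.290). Then |ZB| = |B − Z| = 11.661.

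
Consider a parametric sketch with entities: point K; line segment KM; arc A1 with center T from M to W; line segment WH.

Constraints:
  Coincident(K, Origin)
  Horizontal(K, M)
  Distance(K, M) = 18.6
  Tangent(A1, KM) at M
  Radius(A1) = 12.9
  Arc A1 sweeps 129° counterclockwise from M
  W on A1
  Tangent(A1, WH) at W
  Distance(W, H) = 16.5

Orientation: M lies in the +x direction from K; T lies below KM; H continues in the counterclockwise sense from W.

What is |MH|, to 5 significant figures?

33.843

K is at the origin; KM is horizontal with |KM| = 18.6 and M on the +x side, so M = (18.600, 0.0000). Since A1 is tangent to KM there, TM ⟂ KM, so T = M + (0, -12.9) = (18.600, -12.900). On A1, M sits at bearing 90° from T; a 129° counterclockwise sweep puts W at bearing 219°, so W = T + 12.9·(cos 219°, sin 219°) = (8.5748, -21.018). Tangency of A1 to WH means the radius TW is perpendicular to WH, so WH runs along (−sin 219°, cos 219°); with |WH| = 16.5, H = (18.959, -33.841). Then |MH| = |H − M| = 33.843.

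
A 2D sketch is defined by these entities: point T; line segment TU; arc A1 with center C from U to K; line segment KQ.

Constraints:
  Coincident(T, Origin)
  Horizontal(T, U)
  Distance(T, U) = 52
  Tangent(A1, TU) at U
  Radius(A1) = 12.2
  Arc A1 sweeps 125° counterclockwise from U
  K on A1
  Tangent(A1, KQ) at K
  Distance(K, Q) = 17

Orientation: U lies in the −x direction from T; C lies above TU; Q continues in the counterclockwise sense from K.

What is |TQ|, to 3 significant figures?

61.4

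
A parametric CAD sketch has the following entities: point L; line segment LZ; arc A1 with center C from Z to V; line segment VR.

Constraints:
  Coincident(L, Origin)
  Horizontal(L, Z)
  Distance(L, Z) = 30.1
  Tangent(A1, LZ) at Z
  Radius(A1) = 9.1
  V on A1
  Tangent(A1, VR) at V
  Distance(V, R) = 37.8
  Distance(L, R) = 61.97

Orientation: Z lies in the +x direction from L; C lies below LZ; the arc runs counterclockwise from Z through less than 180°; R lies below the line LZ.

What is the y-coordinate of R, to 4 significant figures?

-46.40

Checks: |CZ| = 9.100 ✓; |CV| = 9.100 ✓; ∠(CV, VR) = 90.00° ✓; |VR| = 37.80 ✓; |LR| = 61.97 ✓.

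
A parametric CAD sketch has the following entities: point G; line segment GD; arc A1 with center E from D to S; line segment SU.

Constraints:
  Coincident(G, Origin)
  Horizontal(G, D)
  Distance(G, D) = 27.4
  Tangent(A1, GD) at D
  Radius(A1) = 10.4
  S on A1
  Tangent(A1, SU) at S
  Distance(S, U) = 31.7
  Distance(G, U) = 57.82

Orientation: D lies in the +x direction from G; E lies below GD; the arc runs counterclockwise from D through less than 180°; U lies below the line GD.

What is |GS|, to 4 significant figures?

26.22

G is at the origin; GD is horizontal with |GD| = 27.4 and D on the +x side, so D = (27.40, 0.000). A1 meets GD tangentially, so ED is at right angles to GD, so E = D + (0, -10.4) = (27.40, -10.40). Since ES ⟂ SU (tangency), |EU| = √(10.4² + 31.7²) = 33.36 regardless of where S sits on A1. So U lies on both circle(G, 57.82) and circle(E, 33.36); the below-GD intersection is U = (40.83, -40.94). S is the foot of the tangent from U: S = (19.66, -17.35).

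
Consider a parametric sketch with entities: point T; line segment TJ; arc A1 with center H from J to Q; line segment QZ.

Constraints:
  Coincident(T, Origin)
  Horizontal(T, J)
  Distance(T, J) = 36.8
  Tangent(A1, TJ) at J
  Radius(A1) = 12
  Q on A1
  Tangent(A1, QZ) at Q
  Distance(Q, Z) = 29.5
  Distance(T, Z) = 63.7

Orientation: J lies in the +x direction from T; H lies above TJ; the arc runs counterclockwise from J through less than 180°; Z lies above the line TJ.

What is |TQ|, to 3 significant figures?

50.3

Checks: |HQ| = 12.00 ✓; ∠(HQ, QZ) = 90.00° ✓; |QZ| = 29.50 ✓; |TZ| = 63.70 ✓.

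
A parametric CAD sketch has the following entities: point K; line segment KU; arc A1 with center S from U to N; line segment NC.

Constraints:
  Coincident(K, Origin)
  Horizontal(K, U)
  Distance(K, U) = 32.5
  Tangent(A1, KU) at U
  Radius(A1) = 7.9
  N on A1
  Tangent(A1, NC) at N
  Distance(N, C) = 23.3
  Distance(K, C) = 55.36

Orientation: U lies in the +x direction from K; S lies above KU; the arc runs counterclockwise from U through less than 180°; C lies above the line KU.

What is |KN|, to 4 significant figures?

40.12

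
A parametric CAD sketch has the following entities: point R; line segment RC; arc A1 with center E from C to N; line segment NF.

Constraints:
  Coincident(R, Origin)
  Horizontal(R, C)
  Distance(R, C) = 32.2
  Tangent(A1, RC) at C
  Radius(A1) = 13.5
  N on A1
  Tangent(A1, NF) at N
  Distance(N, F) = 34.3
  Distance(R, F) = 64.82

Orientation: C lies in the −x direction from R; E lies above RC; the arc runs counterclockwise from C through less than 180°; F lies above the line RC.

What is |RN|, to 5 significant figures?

30.635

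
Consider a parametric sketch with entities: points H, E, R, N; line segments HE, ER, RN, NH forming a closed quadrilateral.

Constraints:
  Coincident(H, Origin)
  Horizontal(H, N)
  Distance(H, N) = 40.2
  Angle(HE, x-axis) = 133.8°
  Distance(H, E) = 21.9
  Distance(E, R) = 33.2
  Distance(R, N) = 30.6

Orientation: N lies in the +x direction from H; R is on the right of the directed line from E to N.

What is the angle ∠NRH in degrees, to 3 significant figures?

140°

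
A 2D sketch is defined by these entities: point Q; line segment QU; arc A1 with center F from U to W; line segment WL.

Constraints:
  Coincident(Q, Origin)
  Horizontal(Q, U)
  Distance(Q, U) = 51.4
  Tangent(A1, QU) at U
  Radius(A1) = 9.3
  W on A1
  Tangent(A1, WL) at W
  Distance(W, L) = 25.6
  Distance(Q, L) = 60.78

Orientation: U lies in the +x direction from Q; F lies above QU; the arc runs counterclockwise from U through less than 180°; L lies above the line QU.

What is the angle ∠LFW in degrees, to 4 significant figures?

70.03°

Checks: |FW| = 9.300 ✓; ∠(FW, WL) = 90.00° ✓; |WL| = 25.60 ✓; |QL| = 60.78 ✓.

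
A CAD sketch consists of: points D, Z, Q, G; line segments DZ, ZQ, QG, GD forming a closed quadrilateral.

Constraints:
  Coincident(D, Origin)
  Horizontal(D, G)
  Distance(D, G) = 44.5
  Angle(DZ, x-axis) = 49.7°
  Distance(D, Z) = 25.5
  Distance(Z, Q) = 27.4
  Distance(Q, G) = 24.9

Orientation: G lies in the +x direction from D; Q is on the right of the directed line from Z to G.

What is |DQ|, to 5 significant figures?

22.142

D is at the origin; DG is horizontal with |DG| = 44.5 and G in +x, so G = (44.5, 0). DZ runs at 49.7° with |DZ| = 25.5, so Z = (16.493, 19.448). Q is determined by |ZQ| = 27.4 and |QG| = 24.9 together: it lies at the intersection of circle(Z, 27.4) and circle(G, 24.9). With |ZG| = 34.097, the foot of the radical line on ZG is 18.966 from Z and the perpendicular offset is √(27.4² − 18.966²) = 19.775. Taking the right-of-ZG solution: Q = (20.792, -7.6126).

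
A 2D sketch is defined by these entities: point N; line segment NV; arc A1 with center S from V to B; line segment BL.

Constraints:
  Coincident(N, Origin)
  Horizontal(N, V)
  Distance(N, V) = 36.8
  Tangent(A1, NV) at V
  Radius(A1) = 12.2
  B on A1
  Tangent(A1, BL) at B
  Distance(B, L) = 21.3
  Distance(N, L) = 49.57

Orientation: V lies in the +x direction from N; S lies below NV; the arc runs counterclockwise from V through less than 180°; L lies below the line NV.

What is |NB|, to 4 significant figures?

30.53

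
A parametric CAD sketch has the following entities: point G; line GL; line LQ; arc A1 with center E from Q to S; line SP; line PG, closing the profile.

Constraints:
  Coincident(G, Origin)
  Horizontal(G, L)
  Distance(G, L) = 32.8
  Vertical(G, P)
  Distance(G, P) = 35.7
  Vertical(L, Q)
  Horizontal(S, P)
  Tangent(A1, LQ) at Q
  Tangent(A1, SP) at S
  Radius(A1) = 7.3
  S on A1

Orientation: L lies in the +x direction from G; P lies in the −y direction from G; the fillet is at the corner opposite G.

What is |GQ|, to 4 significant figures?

43.39

The virtual corner opposite G is at (32.80, -35.70). A1 meets LQ tangentially, so EQ is at right angles to LQ and since A1 is tangent to SP there, ES ⟂ SP, with radius 7.3, so the center E sits 7.3 in from both sides at E = (25.50, -28.40). That places the tangent points at Q = (32.80, -28.40) on LQ and S = (25.50, -35.70) on SP. Then |GQ| = |Q − G| = 43.39.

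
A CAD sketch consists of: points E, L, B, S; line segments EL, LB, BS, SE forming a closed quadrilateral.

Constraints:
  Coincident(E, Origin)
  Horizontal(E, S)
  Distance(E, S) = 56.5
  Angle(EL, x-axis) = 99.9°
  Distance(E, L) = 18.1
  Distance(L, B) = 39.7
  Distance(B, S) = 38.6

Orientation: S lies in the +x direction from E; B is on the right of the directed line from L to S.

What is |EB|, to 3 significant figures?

24.9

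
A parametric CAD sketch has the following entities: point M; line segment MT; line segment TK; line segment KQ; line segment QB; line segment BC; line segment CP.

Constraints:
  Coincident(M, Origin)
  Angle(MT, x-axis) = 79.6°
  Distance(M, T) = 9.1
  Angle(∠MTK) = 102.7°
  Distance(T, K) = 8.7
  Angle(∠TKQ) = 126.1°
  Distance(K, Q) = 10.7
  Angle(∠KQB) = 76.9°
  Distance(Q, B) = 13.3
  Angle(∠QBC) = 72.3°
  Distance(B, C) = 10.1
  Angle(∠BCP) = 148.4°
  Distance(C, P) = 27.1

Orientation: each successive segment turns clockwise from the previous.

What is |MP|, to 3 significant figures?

33.4

∠QBC = 72.3° gives BC at 97.6° from the x-axis; with |BC| = 10.1, C = (3.62, 5.24). ∠BCP = 148.4° gives CP at 66.0° from the x-axis; with |CP| = 27.1, P = (14.6, 30.0). Then |MP| = |P − M| = 33.4.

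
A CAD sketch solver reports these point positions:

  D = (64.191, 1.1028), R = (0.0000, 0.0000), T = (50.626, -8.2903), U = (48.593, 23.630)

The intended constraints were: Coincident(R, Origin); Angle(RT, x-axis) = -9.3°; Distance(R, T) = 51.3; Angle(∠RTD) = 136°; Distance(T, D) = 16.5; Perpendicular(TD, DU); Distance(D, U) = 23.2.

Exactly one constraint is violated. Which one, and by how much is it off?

Distance(D, U) = 23.2 — off by 4.20.

R = (0.00, 0.00) ✓; RT at -9.300° ✓; |RT| = 51.30 ✓; ∠RTD = 136.0° ✓; |TD| = 16.50 ✓; ∠(TD, DU) = 90.00° ✓; |DU| = 27.40 ✗.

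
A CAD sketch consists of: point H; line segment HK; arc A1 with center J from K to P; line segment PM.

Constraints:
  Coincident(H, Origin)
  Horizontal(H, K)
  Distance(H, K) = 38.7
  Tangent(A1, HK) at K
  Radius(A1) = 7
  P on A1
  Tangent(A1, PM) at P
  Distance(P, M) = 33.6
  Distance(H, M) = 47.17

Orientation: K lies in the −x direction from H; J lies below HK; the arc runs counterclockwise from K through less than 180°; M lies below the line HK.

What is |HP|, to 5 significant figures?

45.876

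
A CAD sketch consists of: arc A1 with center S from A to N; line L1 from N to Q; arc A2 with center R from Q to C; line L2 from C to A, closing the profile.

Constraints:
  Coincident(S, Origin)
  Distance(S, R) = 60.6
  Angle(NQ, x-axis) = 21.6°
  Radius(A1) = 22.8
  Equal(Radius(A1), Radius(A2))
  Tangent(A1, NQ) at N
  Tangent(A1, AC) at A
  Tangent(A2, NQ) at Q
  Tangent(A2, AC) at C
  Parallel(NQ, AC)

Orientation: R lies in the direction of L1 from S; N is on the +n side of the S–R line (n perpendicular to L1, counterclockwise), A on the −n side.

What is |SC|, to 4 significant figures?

64.75

The slot axis is L1's direction at 21.6°, so u = (cos 21.6°, sin 21.6°) = (0.9298, 0.3681) and n = (−sin 21.6°, cos 21.6°) = (-0.3681, 0.9298). S is at the origin and R lies 60.6 along u from S, so R = 60.6·u = (56.34, 22.31). Tangency of A1 to both parallel lines with radius 22.8 puts N and A at S ± 22.8·n: N = (-8.393, 21.20), A = (8.393, -21.20). Equal radii place Q and C the same way about R: Q = R + 22.8·n = (47.95, 43.51), C = R − 22.8·n = (64.74, 1.109). Then |SC| = |C − S| = 64.75.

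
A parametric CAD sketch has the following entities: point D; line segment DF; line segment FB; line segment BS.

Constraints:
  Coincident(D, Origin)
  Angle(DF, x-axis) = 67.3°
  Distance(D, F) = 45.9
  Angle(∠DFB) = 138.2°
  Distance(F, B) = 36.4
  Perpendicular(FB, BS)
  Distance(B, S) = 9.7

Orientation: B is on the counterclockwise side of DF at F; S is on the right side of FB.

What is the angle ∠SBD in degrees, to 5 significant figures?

113.42°

∠DFB = 138.2°, so FB runs at 67.3° + (180° − 138.2°) = 109.10° from the x-axis; with |FB| = 36.4, B = F + 36.4·(cos 109.10°, sin 109.10°) = (5.8024, 76.741). FB is perpendicular to BS; with |BS| = 9.7 on the right of FB, S = B + 9.7·(0.94495, 0.32722) = (14.968, 79.915). Then cos ∠SBD = BS·BD / (|BS||BD|), giving 113.42°.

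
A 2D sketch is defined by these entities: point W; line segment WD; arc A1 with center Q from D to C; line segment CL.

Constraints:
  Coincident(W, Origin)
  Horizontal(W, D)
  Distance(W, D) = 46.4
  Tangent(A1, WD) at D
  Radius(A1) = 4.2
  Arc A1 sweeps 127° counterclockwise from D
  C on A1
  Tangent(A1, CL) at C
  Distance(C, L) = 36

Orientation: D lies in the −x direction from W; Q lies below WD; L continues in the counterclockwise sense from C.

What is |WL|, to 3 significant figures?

45.3

W is at the origin; WD is horizontal with |WD| = 46.4 and D on the −x side, so D = (-46.4, 0.00). Tangency of A1 to WD means the radius QD is perpendicular to WD, so Q = D + (0, -4.2) = (-46.4, -4.20). On A1, D sits at bearing 90° from Q; a 127° counterclockwise sweep puts C at bearing 217°, so C = Q + 4.2·(cos 217°, sin 217°) = (-49.8, -6.73). A1 meets CL tangentially, so QC is at right angles to CL, so CL runs along (−sin 217°, cos 217°); with |CL| = 36.0, L = (-28.1, -35.5). Then |WL| = |L − W| = 45.3.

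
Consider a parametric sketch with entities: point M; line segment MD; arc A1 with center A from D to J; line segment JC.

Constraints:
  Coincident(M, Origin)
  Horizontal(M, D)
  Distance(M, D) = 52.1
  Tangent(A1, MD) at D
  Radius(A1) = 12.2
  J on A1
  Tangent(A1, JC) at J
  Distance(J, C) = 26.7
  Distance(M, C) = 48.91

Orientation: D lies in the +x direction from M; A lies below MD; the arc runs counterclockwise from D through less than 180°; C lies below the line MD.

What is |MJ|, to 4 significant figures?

41.31

Checks: M = (0.00, 0.00) ✓; |AJ| = 12.20 ✓; ∠(AJ, JC) = 90.00° ✓; |JC| = 26.70 ✓; |MC| = 48.91 ✓.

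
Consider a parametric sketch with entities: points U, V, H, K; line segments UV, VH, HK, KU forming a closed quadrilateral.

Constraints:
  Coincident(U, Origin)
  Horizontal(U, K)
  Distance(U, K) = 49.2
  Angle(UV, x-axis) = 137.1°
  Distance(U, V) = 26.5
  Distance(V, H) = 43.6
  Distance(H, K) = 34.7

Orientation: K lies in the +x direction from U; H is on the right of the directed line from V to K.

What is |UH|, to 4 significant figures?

17.47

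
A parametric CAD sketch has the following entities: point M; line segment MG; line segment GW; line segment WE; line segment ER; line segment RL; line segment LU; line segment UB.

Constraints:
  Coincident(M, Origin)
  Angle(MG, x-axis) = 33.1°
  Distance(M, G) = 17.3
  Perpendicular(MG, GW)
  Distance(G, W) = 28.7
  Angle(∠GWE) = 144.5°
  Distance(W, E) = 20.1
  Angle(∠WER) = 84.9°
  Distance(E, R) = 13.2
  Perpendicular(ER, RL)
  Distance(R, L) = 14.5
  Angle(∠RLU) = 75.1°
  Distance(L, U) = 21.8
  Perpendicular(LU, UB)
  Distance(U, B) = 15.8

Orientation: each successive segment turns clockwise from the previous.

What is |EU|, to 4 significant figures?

11.87

ER is perpendicular to RL, so RL runs at 82.50°; with |RL| = 14.5, L = (18.13, -18.58). ∠RLU = 75.1° gives LU at -22.40° from the x-axis; with |LU| = 21.8, U = (38.28, -26.89). Then |EU| = |U − E| = 11.87.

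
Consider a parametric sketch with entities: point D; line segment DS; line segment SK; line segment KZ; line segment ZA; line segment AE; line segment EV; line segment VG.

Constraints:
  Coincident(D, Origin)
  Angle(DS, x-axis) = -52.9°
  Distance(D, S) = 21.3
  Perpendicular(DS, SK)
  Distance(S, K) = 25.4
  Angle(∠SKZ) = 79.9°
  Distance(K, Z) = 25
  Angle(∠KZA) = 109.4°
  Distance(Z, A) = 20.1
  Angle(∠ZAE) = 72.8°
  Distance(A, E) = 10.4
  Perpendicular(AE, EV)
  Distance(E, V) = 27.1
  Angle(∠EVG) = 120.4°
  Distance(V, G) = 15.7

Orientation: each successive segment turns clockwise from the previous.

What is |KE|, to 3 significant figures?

28.8

D is at the origin; DS runs at -52.9° with length 21.3, so S = (12.8, -17.0). DS is perpendicular to SK, so SK runs at -143°; with |SK| = 25.4, K = (-7.41, -32.3). ∠SKZ = 79.9° gives KZ at 117° from the x-axis; with |KZ| = 25.0, Z = (-18.8, -10.0). ∠KZA = 109.4° gives ZA at 46.4° from the x-axis; with |ZA| = 20.1, A = (-4.90, 4.52). ∠ZAE = 72.8° gives AE at -60.8° from the x-axis; with |AE| = 10.4, E = (0.175, -4.56). Then |KE| = |E − K| = 28.8.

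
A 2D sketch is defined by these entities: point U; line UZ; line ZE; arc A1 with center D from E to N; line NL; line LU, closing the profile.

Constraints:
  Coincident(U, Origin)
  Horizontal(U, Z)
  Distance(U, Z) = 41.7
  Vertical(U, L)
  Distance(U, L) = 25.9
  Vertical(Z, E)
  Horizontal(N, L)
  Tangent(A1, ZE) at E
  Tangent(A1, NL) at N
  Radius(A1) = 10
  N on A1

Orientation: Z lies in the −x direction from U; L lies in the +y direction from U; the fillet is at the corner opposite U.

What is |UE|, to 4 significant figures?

44.63

U is at the origin; U and Z share the same y with |UZ| = 41.7 and Z on the −x side, so Z = (-41.70, 0.000). UL is vertical with |UL| = 25.9 and L on the +y side, so L = (0.000, 25.90). The virtual corner opposite U is at (-41.70, 25.90). Since A1 is tangent to ZE there, DE ⟂ ZE and tangency of A1 to NL means the radius DN is perpendicular to NL, with radius 10.0, so the center D sits 10.0 in from both sides at D = (-31.70, 15.90). That places the tangent points at E = (-41.70, 15.90) on ZE and N = (-31.70, 25.90) on NL. Then |UE| = |E − U| = 44.63.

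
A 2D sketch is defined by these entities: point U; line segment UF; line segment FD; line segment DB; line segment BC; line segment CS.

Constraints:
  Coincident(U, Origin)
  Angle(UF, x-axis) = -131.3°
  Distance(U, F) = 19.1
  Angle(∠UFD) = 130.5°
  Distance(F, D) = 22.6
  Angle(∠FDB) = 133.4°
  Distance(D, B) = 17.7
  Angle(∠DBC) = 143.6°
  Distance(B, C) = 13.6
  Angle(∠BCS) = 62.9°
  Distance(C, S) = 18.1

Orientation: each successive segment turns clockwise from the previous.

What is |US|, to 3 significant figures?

32.3

U is at the origin; UF runs at -131.3° with length 19.1, so F = (-12.6, -14.3). ∠UFD = 130.5° gives FD at 179° from the x-axis; with |FD| = 22.6, D = (-35.2, -14.0). ∠FDB = 133.4° gives DB at 133° from the x-axis; with |DB| = 17.7, B = (-47.2, -1.00). ∠DBC = 143.6° gives BC at 96.2° from the x-axis; with |BC| = 13.6, C = (-48.7, 12.5). ∠BCS = 62.9° gives CS at -20.9° from the x-axis; with |CS| = 18.1, S = (-31.7, 6.06). Then |US| = |S − U| = 32.3.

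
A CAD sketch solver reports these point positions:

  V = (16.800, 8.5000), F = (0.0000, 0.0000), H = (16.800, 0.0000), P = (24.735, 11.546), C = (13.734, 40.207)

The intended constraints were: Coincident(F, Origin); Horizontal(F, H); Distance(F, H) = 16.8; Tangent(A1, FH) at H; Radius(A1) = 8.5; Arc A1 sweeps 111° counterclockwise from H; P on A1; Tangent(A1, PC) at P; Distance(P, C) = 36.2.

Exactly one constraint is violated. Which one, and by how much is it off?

Distance(P, C) = 36.2 — off by 5.50.

F = (0.00, 0.00) ✓; F.y = 0.00, H.y = 0.00 ✓; |FH| = 16.80 ✓; ∠(VH, HF) = 90.00° ✓; |VH| = 8.500 ✓; bearing(V→P) − bearing(V→H) = 111.0° ✓; |VP| = 8.500 ✓; ∠(VP, PC) = 90.00° ✓; |PC| = 30.70 ✗.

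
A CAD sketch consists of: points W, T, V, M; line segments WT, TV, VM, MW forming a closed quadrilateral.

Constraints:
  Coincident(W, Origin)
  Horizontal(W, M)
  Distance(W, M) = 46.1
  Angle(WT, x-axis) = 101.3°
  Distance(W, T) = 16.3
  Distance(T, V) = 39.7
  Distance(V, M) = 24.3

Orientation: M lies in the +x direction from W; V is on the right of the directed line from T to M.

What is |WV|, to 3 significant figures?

27.7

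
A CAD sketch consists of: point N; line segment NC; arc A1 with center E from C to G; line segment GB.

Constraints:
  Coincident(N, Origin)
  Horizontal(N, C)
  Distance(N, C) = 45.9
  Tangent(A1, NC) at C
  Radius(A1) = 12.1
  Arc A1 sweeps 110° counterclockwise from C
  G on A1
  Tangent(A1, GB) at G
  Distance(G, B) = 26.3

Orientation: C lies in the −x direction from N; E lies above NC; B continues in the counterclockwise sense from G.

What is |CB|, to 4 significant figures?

41.02

N is at the origin; N and C share the same y with |NC| = 45.9 and C on the −x side, so C = (-45.90, 0.000). Tangency of A1 to NC means the radius EC is perpendicular to NC, so E = C + (0, 12.1) = (-45.90, 12.10). On A1, C sits at bearing -90° from E; a 110° counterclockwise sweep puts G at bearing 20°, so G = E + 12.1·(cos 20°, sin 20°) = (-34.53, 16.24). Tangency of A1 to GB means the radius EG is perpendicular to GB, so GB runs along (−sin 20°, cos 20°); with |GB| = 26.3, B = (-43.52, 40.95). Then |CB| = |B − C| = 41.02.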